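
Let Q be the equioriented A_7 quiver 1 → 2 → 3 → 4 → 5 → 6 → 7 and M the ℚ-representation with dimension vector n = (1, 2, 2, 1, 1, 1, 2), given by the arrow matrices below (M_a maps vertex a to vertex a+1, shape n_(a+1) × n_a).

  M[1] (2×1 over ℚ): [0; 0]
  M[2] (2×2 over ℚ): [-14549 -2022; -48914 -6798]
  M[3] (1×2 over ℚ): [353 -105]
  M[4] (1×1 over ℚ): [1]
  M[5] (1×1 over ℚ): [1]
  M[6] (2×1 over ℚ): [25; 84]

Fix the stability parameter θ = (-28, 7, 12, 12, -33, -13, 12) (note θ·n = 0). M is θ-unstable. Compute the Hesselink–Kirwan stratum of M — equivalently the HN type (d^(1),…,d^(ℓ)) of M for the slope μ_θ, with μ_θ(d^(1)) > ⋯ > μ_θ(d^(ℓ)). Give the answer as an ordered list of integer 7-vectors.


Via rank(M_{q-1}∘⋯∘M_p): M ≅ I[1,1], I[2,3], I[2,7], I[7,7].
μ_θ-semistable layers: μ^(1)=12; μ^(2)=7; μ^(3)=-3; μ^(4)=-28

((0, 0, 1, 0, 0, 0, 2); (0, 1, 0, 0, 0, 0, 0); (0, 1, 1, 1, 1, 1, 0); (1, 0, 0, 0, 0, 0, 0))


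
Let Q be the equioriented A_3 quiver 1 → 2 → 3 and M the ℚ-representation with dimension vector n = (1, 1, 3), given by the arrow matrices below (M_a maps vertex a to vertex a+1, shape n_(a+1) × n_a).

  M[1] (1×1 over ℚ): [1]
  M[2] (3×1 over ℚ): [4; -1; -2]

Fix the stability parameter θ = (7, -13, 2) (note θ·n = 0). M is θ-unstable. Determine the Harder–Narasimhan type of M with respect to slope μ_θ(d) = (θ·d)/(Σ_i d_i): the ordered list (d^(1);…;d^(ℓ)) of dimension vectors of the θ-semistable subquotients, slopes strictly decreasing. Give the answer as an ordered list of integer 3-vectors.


Via rank(M_{q-1}∘⋯∘M_p): M ≅ I[1,3], I[3,3]^2.
μ_θ-semistable layers: μ^(1)=2; μ^(2)=-3

((0, 0, 3); (1, 1, 0))


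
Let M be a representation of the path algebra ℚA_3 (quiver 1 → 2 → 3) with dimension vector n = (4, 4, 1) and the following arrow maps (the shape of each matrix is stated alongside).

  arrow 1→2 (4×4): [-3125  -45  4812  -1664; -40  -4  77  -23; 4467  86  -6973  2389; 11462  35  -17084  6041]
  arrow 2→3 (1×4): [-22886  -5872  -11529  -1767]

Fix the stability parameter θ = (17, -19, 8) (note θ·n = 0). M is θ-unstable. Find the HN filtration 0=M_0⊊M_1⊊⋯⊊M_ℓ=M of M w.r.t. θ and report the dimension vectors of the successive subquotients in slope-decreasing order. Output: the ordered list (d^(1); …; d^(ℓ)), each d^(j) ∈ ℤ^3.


Interval decomposition of M: I[1,2]^3, I[1,3].
HN type (ℓ=2): μ^(1)=8; μ^(2)=-1

((0, 0, 1); (4, 4, 0))


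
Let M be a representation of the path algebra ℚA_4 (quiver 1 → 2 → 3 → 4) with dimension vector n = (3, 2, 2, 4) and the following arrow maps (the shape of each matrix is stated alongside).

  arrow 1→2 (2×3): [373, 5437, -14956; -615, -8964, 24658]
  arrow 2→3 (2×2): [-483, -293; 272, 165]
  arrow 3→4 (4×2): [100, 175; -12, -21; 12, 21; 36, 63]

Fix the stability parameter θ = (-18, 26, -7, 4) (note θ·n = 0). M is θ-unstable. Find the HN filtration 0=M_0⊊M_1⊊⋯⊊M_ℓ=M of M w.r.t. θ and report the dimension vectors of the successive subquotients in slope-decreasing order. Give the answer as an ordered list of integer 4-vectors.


Barcode: M ≅ I[1,1], I[1,3], I[1,4], I[4,4]^3. HN layers by μ_θ (4 steps, strictly decreasing):
  μ^(1)=19/2; μ^(2)=23/3; μ^(3)=4; μ^(4)=-18

((0, 1, 1, 0); (0, 1, 1, 1); (0, 0, 0, 3); (3, 0, 0, 0))


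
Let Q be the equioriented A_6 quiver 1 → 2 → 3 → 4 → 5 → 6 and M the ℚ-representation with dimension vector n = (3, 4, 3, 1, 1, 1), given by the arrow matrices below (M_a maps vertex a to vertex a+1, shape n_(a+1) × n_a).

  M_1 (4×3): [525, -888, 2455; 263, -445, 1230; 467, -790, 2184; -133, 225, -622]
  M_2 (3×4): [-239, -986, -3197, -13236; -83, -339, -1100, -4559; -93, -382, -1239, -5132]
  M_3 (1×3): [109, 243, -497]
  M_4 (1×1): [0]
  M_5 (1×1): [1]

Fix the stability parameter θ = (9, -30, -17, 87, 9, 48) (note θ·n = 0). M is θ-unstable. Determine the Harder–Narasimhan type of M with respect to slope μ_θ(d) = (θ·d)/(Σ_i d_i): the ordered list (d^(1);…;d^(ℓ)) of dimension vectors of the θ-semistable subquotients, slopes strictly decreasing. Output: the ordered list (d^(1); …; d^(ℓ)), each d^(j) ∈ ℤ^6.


Barcode: M ≅ I[1,2], I[1,3], I[1,4], I[2,2], I[3,3], I[5,6]. HN layers by μ_θ (7 steps, strictly decreasing):
  μ^(1)=87; μ^(2)=48; μ^(3)=9; μ^(4)=-21/2; μ^(5)=-38/3; μ^(6)=-17; μ^(7)=-30

((0, 0, 0, 1, 0, 0); (0, 0, 0, 0, 0, 1); (0, 0, 0, 0, 1, 0); (1, 1, 0, 0, 0, 0); (2, 2, 2, 0, 0, 0); (0, 0, 1, 0, 0, 0); (0, 1, 0, 0, 0, 0))


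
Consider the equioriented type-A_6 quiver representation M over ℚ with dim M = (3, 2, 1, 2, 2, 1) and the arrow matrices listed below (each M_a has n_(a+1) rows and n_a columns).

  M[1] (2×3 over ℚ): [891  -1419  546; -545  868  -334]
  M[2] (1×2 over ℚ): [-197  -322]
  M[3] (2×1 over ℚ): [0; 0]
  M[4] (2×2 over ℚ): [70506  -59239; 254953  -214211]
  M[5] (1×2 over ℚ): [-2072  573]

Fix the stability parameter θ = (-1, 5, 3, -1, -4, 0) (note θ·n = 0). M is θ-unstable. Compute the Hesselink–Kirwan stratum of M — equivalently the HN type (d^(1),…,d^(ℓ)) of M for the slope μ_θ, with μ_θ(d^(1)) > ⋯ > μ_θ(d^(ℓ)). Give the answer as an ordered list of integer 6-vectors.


Via rank(M_{q-1}∘⋯∘M_p): M ≅ I[1,1], I[1,2], I[1,3], I[4,5], I[4,6].
μ_θ-semistable layers: μ^(1)=5; μ^(2)=4; μ^(3)=0; μ^(4)=-1; μ^(5)=-5/2

((0, 1, 0, 0, 0, 0); (0, 1, 1, 0, 0, 0); (0, 0, 0, 0, 0, 1); (3, 0, 0, 0, 0, 0); (0, 0, 0, 2, 2, 0))


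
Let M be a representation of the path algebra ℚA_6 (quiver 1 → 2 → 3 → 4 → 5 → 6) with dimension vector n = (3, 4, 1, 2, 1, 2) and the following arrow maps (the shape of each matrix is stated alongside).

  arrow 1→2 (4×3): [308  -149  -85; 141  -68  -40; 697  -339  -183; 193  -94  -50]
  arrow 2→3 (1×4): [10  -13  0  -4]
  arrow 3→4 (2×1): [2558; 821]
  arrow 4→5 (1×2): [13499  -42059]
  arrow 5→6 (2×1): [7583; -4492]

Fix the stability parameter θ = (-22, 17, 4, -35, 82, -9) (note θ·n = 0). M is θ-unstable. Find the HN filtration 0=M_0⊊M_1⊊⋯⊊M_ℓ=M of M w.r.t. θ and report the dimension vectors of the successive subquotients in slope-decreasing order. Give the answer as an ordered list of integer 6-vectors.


Interval decomposition of M: I[1,1], I[1,2], I[1,6], I[2,2]^2, I[4,4], I[6,6].
HN type (ℓ=6): μ^(1)=73/2; μ^(2)=17; μ^(3)=-14/3; μ^(4)=-9; μ^(5)=-22; μ^(6)=-35

((0, 0, 0, 0, 1, 1); (0, 3, 0, 0, 0, 0); (0, 1, 1, 1, 0, 0); (0, 0, 0, 0, 0, 1); (3, 0, 0, 0, 0, 0); (0, 0, 0, 1, 0, 0))


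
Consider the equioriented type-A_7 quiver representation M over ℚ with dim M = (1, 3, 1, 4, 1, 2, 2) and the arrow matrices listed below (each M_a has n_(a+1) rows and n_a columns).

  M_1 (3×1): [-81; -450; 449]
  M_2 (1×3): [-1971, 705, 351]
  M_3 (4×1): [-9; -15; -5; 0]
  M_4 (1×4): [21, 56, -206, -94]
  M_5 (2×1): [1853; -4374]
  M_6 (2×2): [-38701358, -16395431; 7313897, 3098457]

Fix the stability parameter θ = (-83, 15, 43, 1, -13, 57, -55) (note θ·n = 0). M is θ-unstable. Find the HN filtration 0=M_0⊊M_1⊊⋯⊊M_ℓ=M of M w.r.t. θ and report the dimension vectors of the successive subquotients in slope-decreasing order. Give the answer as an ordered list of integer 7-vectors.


Interval decomposition of M: I[1,2], I[2,2], I[2,7], I[4,4]^3, I[6,7].
HN type (ℓ=4): μ^(1)=15; μ^(2)=8; μ^(3)=1; μ^(4)=-83

((0, 2, 0, 0, 0, 0, 0); (0, 1, 1, 1, 1, 1, 1); (0, 0, 0, 3, 0, 1, 1); (1, 0, 0, 0, 0, 0, 0))


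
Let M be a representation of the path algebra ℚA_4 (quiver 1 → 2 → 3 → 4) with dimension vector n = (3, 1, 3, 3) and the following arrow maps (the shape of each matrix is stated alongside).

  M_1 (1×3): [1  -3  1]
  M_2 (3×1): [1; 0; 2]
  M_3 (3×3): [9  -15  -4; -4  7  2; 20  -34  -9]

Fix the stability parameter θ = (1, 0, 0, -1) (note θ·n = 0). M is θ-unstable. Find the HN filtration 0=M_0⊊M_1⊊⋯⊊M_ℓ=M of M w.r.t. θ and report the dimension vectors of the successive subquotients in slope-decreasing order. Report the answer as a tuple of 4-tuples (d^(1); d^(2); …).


Barcode: M ≅ I[1,1]^2, I[1,4], I[3,4]^2. HN layers by μ_θ (3 steps, strictly decreasing):
  μ^(1)=1; μ^(2)=0; μ^(3)=-1/2

((2, 0, 0, 0); (1, 1, 1, 1); (0, 0, 2, 2))


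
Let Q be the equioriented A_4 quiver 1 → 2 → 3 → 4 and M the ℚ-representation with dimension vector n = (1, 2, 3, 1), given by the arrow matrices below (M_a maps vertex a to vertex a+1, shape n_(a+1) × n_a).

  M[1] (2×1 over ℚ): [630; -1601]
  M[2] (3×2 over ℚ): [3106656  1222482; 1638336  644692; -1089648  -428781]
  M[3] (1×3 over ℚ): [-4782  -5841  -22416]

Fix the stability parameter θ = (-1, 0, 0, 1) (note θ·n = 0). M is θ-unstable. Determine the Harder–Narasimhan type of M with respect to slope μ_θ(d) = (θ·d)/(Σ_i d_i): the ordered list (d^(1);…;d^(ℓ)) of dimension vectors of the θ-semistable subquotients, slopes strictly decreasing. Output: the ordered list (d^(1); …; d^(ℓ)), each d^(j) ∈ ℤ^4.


Interval decomposition of M: I[1,3], I[2,2], I[3,3], I[3,4].
HN type (ℓ=3): μ^(1)=1; μ^(2)=0; μ^(3)=-1

((0, 0, 0, 1); (0, 2, 3, 0); (1, 0, 0, 0))


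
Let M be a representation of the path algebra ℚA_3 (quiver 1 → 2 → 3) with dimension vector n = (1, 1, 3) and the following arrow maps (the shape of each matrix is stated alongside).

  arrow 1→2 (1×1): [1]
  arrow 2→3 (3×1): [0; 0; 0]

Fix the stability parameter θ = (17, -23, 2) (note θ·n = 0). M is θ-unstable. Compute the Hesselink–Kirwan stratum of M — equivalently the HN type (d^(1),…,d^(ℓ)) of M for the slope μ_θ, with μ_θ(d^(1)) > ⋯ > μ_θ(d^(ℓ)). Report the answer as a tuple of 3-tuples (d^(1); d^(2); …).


Via rank(M_{q-1}∘⋯∘M_p): M ≅ I[1,2], I[3,3]^3.
μ_θ-semistable layers: μ^(1)=2; μ^(2)=-3

((0, 0, 3); (1, 1, 0))


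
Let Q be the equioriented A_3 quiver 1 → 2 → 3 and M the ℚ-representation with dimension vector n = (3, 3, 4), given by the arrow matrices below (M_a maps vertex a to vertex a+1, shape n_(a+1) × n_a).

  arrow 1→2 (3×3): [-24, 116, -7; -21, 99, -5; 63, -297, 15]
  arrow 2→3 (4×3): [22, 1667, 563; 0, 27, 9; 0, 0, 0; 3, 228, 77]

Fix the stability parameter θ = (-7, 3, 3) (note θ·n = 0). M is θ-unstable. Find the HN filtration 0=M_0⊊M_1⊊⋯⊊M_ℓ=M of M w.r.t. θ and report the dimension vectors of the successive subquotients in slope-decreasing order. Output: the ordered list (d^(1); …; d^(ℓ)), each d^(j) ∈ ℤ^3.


Interval decomposition of M: I[1,1], I[1,2], I[1,3], I[2,3], I[3,3]^2.
HN type (ℓ=2): μ^(1)=3; μ^(2)=-7

((0, 3, 4); (3, 0, 0))


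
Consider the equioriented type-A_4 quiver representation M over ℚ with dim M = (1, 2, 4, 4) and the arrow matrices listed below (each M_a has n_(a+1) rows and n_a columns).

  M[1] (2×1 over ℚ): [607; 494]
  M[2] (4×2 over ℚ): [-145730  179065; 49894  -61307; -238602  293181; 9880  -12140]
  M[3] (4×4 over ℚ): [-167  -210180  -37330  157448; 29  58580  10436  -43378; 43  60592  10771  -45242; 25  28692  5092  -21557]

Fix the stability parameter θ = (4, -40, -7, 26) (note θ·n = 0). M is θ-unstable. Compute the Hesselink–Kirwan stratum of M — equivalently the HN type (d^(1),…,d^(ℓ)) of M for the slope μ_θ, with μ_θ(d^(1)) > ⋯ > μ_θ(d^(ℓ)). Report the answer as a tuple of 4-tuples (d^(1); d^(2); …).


Barcode: M ≅ I[1,2], I[2,4], I[3,3], I[3,4]^2, I[4,4]. HN layers by μ_θ (4 steps, strictly decreasing):
  μ^(1)=26; μ^(2)=-7; μ^(3)=-18; μ^(4)=-40

((0, 0, 0, 4); (0, 0, 4, 0); (1, 1, 0, 0); (0, 1, 0, 0))


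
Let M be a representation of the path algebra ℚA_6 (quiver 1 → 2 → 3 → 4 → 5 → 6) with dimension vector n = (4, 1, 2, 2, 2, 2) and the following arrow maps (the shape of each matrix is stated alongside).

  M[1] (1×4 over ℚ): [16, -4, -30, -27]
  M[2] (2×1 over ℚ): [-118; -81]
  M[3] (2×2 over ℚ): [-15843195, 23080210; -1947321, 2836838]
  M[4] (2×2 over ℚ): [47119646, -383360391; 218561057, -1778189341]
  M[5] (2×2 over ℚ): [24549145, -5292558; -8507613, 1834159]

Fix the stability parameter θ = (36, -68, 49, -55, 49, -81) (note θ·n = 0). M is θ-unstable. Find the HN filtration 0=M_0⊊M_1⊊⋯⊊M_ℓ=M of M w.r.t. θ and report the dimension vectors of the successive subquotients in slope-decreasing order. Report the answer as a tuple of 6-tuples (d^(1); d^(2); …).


Barcode: M ≅ I[1,1]^3, I[1,3], I[3,6], I[4,6]. HN layers by μ_θ (5 steps, strictly decreasing):
  μ^(1)=49; μ^(2)=36; μ^(3)=-19/2; μ^(4)=-16; μ^(5)=-55

((0, 0, 1, 0, 0, 0); (3, 0, 0, 0, 0, 0); (0, 0, 1, 1, 1, 1); (1, 1, 0, 0, 1, 1); (0, 0, 0, 1, 0, 0))


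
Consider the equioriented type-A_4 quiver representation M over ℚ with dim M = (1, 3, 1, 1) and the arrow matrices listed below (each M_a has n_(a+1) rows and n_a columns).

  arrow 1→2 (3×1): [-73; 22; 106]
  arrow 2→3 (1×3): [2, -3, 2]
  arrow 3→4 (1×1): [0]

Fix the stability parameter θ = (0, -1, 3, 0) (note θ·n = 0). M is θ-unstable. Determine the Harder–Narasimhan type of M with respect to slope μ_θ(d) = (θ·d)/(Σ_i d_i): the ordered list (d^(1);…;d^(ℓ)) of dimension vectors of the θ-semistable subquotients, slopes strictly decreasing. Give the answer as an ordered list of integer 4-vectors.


Via rank(M_{q-1}∘⋯∘M_p): M ≅ I[1,2], I[2,2], I[2,3], I[4,4].
μ_θ-semistable layers: μ^(1)=3; μ^(2)=0; μ^(3)=-1/2; μ^(4)=-1

((0, 0, 1, 0); (0, 0, 0, 1); (1, 1, 0, 0); (0, 2, 0, 0))


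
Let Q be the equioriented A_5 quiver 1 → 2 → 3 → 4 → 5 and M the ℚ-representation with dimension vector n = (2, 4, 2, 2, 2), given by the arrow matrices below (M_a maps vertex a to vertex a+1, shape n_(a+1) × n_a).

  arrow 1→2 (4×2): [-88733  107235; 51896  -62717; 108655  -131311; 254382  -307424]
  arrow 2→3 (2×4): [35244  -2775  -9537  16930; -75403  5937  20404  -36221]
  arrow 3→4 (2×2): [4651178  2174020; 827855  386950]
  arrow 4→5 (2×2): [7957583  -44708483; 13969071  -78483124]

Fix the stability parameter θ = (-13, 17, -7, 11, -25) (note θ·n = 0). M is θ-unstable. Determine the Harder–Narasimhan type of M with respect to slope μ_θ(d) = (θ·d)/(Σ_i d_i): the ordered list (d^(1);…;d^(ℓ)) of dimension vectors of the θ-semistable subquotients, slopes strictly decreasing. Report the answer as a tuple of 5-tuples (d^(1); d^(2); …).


Via rank(M_{q-1}∘⋯∘M_p): M ≅ I[1,2], I[1,5], I[2,2], I[2,3], I[4,5].
μ_θ-semistable layers: μ^(1)=17; μ^(2)=5; μ^(3)=-1; μ^(4)=-7; μ^(5)=-13

((0, 2, 0, 0, 0); (0, 1, 1, 0, 0); (0, 1, 1, 1, 1); (0, 0, 0, 1, 1); (2, 0, 0, 0, 0))


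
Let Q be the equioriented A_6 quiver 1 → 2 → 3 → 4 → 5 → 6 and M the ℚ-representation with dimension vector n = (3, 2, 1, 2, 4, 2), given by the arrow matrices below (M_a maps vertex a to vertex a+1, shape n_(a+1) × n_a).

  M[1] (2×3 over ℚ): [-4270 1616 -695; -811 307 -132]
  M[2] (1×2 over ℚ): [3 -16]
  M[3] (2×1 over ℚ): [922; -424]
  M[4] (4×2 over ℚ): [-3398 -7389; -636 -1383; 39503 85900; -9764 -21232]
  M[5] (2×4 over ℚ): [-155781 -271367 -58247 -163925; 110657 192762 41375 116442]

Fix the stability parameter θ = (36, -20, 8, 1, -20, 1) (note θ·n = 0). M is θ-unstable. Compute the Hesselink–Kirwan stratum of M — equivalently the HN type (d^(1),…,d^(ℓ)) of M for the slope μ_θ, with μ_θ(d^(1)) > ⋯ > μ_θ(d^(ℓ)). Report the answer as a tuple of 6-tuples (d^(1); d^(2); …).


Via rank(M_{q-1}∘⋯∘M_p): M ≅ I[1,1], I[1,2], I[1,6], I[4,6], I[5,5]^2.
μ_θ-semistable layers: μ^(1)=36; μ^(2)=8; μ^(3)=1; μ^(4)=-19/2; μ^(5)=-20

((1, 0, 0, 0, 0, 0); (1, 1, 0, 0, 0, 0); (1, 1, 1, 1, 1, 2); (0, 0, 0, 1, 1, 0); (0, 0, 0, 0, 2, 0))


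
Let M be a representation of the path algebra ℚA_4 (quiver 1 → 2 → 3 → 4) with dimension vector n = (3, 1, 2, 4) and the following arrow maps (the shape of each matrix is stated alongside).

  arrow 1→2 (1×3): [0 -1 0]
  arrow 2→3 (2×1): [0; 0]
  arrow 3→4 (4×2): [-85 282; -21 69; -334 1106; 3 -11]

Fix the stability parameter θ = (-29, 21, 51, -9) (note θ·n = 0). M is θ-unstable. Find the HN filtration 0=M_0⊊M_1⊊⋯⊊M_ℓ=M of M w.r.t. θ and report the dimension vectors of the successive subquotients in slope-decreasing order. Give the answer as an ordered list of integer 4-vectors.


Interval decomposition of M: I[1,1]^2, I[1,2], I[3,4]^2, I[4,4]^2.
HN type (ℓ=3): μ^(1)=21; μ^(2)=-9; μ^(3)=-29

((0, 1, 2, 2); (0, 0, 0, 2); (3, 0, 0, 0))


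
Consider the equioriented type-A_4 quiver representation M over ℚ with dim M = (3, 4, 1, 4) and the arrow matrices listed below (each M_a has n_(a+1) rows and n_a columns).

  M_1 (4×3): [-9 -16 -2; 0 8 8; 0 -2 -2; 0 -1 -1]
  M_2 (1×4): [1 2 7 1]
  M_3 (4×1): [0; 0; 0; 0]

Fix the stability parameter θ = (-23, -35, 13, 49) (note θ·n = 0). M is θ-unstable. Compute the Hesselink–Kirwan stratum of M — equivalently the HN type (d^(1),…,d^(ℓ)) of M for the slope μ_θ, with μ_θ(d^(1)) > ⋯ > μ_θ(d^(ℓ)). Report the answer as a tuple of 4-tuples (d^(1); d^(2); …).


Interval decomposition of M: I[1,1], I[1,2], I[1,3], I[2,2]^2, I[4,4]^4.
HN type (ℓ=5): μ^(1)=49; μ^(2)=13; μ^(3)=-23; μ^(4)=-29; μ^(5)=-35

((0, 0, 0, 4); (0, 0, 1, 0); (1, 0, 0, 0); (2, 2, 0, 0); (0, 2, 0, 0))


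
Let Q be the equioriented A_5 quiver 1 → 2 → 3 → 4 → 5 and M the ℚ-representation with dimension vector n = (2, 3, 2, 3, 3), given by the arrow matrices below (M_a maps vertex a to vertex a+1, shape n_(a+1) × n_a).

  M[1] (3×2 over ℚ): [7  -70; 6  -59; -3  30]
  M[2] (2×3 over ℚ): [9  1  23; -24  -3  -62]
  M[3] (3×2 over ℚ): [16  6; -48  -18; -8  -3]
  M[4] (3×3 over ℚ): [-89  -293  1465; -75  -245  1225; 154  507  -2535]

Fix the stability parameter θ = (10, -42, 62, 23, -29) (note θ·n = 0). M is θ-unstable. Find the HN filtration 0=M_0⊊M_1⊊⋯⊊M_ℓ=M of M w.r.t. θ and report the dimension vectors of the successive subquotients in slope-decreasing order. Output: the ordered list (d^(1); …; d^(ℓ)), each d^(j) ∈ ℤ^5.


Via rank(M_{q-1}∘⋯∘M_p): M ≅ I[1,2], I[1,5], I[2,3], I[4,4], I[4,5], I[5,5].
μ_θ-semistable layers: μ^(1)=62; μ^(2)=23; μ^(3)=56/3; μ^(4)=-3; μ^(5)=-16; μ^(6)=-29; μ^(7)=-42

((0, 0, 1, 0, 0); (0, 0, 0, 1, 0); (0, 0, 1, 1, 1); (0, 0, 0, 1, 1); (2, 2, 0, 0, 0); (0, 0, 0, 0, 1); (0, 1, 0, 0, 0))


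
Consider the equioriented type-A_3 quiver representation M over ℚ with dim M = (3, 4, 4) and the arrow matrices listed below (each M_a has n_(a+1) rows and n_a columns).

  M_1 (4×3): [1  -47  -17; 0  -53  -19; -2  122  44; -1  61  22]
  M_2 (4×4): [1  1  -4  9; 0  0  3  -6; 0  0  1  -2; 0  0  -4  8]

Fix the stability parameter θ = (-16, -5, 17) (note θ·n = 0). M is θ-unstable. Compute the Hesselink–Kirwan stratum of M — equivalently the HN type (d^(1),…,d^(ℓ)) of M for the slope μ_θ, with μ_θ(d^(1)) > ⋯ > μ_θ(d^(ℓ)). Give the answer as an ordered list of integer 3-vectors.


Interval decomposition of M: I[1,2]^2, I[1,3], I[2,3], I[3,3]^2.
HN type (ℓ=3): μ^(1)=17; μ^(2)=-5; μ^(3)=-16

((0, 0, 4); (0, 4, 0); (3, 0, 0))


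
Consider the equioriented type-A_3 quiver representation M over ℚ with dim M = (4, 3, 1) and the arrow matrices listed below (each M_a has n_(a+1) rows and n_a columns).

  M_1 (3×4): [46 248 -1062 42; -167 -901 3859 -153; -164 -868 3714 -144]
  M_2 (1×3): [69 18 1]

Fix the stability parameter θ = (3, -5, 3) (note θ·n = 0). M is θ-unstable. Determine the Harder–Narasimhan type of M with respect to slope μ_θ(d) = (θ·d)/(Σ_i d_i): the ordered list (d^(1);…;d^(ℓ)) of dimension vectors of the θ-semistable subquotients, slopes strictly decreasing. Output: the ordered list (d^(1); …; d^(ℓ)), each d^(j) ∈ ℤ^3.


Via rank(M_{q-1}∘⋯∘M_p): M ≅ I[1,1], I[1,2]^2, I[1,3].
μ_θ-semistable layers: μ^(1)=3; μ^(2)=-1

((1, 0, 1); (3, 3, 0))


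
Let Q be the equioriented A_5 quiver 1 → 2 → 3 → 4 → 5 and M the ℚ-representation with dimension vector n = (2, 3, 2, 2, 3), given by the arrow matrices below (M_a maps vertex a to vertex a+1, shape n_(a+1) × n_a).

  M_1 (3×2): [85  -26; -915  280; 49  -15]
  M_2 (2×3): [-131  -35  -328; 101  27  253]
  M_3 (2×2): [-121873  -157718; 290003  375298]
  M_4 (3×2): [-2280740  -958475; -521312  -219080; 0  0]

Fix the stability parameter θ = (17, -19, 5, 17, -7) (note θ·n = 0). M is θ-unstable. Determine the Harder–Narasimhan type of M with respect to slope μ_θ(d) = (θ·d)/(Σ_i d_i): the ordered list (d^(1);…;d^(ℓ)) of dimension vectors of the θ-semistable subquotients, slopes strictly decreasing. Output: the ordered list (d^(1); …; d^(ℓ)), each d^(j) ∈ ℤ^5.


Interval decomposition of M: I[1,2], I[1,3], I[2,5], I[4,4], I[5,5]^2.
HN type (ℓ=5): μ^(1)=17; μ^(2)=5; μ^(3)=-1; μ^(4)=-7; μ^(5)=-19

((0, 0, 0, 1, 0); (0, 0, 2, 1, 1); (2, 2, 0, 0, 0); (0, 0, 0, 0, 2); (0, 1, 0, 0, 0))


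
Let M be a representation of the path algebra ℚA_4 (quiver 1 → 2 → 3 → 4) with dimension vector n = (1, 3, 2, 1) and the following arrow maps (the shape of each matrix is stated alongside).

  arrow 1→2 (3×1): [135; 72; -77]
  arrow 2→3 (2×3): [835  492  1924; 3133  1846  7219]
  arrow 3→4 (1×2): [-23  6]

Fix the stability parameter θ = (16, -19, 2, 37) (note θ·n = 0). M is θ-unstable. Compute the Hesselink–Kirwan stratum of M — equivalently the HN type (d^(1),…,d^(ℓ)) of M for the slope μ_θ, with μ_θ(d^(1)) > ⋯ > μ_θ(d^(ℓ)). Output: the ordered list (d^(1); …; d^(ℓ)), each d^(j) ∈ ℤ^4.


Barcode: M ≅ I[1,4], I[2,2], I[2,3]. HN layers by μ_θ (4 steps, strictly decreasing):
  μ^(1)=37; μ^(2)=2; μ^(3)=-3/2; μ^(4)=-19

((0, 0, 0, 1); (0, 0, 2, 0); (1, 1, 0, 0); (0, 2, 0, 0))


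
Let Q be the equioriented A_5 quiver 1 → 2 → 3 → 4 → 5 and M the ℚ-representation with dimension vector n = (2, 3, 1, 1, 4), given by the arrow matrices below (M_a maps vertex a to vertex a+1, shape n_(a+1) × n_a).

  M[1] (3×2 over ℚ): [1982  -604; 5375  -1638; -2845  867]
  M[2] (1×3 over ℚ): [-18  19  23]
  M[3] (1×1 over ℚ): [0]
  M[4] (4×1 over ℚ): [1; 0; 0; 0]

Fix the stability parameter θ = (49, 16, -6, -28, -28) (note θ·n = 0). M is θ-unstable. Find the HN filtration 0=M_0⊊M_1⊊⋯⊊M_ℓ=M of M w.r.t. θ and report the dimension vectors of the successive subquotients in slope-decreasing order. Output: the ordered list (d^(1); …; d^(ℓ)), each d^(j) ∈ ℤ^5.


Via rank(M_{q-1}∘⋯∘M_p): M ≅ I[1,2], I[1,3], I[2,2], I[4,5], I[5,5]^3.
μ_θ-semistable layers: μ^(1)=65/2; μ^(2)=59/3; μ^(3)=16; μ^(4)=-28

((1, 1, 0, 0, 0); (1, 1, 1, 0, 0); (0, 1, 0, 0, 0); (0, 0, 0, 1, 4))


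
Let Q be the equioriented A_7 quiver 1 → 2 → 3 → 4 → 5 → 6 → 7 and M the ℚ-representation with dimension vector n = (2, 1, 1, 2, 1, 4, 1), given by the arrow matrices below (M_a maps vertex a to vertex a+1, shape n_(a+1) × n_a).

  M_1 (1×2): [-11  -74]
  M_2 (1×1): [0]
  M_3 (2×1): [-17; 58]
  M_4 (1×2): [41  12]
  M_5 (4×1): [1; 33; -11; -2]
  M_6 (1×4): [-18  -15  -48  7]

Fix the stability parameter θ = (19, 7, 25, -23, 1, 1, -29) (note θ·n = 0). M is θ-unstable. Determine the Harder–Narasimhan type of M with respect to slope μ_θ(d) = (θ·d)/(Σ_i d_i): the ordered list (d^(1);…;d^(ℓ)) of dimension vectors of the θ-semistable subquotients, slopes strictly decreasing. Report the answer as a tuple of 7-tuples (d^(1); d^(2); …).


Interval decomposition of M: I[1,1], I[1,2], I[3,7], I[4,4], I[6,6]^3.
HN type (ℓ=5): μ^(1)=19; μ^(2)=13; μ^(3)=1; μ^(4)=-5; μ^(5)=-23

((1, 0, 0, 0, 0, 0, 0); (1, 1, 0, 0, 0, 0, 0); (0, 0, 0, 0, 0, 3, 0); (0, 0, 1, 1, 1, 1, 1); (0, 0, 0, 1, 0, 0, 0))


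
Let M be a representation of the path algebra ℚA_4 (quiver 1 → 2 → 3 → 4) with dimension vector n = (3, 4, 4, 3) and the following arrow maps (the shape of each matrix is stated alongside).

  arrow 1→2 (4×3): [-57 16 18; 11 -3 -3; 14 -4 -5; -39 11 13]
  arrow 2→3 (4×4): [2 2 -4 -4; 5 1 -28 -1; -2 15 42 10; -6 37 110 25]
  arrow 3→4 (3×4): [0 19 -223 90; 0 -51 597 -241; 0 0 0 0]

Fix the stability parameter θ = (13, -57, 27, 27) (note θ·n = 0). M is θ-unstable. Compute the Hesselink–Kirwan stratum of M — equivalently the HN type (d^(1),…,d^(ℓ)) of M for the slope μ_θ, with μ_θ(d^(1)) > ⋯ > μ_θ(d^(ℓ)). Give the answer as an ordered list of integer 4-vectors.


Interval decomposition of M: I[1,3]^2, I[1,4], I[2,4], I[4,4].
HN type (ℓ=3): μ^(1)=27; μ^(2)=-22; μ^(3)=-57

((0, 0, 4, 3); (3, 3, 0, 0); (0, 1, 0, 0))


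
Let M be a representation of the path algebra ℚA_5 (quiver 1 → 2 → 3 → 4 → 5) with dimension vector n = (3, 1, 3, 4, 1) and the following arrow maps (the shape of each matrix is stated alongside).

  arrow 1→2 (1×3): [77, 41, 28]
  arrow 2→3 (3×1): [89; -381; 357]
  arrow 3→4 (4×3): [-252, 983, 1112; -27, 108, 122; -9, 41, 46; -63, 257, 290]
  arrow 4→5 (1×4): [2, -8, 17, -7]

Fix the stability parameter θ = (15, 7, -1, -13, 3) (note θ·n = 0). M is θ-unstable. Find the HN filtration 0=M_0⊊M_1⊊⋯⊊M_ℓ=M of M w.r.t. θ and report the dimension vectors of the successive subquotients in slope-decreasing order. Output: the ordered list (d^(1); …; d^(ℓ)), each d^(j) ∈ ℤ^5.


Barcode: M ≅ I[1,1]^2, I[1,4], I[3,3], I[3,4], I[4,4], I[4,5]. HN layers by μ_θ (6 steps, strictly decreasing):
  μ^(1)=15; μ^(2)=3; μ^(3)=2; μ^(4)=-1; μ^(5)=-7; μ^(6)=-13

((2, 0, 0, 0, 0); (0, 0, 0, 0, 1); (1, 1, 1, 1, 0); (0, 0, 1, 0, 0); (0, 0, 1, 1, 0); (0, 0, 0, 2, 0))


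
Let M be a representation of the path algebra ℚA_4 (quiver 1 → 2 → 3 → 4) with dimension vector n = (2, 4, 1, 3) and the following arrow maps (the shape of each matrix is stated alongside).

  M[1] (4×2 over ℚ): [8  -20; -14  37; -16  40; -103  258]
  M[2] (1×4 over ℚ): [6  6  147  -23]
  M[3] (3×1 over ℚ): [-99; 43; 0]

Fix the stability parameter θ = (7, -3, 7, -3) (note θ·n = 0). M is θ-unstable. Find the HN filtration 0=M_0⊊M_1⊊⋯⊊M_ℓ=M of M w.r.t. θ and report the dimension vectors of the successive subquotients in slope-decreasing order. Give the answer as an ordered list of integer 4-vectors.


Interval decomposition of M: I[1,2], I[1,4], I[2,2]^2, I[4,4]^2.
HN type (ℓ=2): μ^(1)=2; μ^(2)=-3

((2, 2, 1, 1); (0, 2, 0, 2))


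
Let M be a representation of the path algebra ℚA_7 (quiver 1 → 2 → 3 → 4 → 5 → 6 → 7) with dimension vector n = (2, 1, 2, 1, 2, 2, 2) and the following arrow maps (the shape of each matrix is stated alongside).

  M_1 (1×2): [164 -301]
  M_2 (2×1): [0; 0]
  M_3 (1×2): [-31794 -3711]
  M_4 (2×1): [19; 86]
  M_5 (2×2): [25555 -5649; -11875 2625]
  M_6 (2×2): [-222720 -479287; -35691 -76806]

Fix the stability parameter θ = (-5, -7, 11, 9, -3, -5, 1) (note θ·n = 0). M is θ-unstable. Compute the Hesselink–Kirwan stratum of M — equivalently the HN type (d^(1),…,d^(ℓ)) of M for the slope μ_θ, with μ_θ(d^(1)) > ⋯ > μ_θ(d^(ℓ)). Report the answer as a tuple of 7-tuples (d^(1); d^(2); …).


Via rank(M_{q-1}∘⋯∘M_p): M ≅ I[1,1], I[1,2], I[3,3], I[3,7], I[5,5], I[6,7].
μ_θ-semistable layers: μ^(1)=11; μ^(2)=13/5; μ^(3)=1; μ^(4)=-3; μ^(5)=-5; μ^(6)=-6

((0, 0, 1, 0, 0, 0, 0); (0, 0, 1, 1, 1, 1, 1); (0, 0, 0, 0, 0, 0, 1); (0, 0, 0, 0, 1, 0, 0); (1, 0, 0, 0, 0, 1, 0); (1, 1, 0, 0, 0, 0, 0))


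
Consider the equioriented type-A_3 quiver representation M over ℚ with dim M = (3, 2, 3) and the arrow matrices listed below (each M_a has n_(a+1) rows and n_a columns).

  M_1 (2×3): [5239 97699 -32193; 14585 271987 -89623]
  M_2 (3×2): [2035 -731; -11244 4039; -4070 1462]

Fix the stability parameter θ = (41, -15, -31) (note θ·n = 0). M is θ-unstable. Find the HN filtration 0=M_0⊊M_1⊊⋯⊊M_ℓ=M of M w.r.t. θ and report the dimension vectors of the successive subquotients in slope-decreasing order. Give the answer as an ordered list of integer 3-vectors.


Via rank(M_{q-1}∘⋯∘M_p): M ≅ I[1,1], I[1,3]^2, I[3,3].
μ_θ-semistable layers: μ^(1)=41; μ^(2)=-5/3; μ^(3)=-31

((1, 0, 0); (2, 2, 2); (0, 0, 1))


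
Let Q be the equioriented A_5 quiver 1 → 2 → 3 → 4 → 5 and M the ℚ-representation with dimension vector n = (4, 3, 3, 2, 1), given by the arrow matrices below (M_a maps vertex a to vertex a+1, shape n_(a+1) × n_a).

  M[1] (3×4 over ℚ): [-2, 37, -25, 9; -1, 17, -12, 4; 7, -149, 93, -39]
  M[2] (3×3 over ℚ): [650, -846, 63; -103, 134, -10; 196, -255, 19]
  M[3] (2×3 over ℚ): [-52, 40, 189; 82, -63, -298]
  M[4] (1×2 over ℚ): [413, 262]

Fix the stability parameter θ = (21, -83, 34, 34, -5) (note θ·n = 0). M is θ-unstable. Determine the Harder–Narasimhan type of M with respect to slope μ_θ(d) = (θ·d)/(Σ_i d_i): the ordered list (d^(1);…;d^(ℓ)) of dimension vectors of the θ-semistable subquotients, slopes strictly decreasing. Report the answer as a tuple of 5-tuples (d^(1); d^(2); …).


Barcode: M ≅ I[1,1], I[1,3], I[1,4], I[1,5]. HN layers by μ_θ (3 steps, strictly decreasing):
  μ^(1)=34; μ^(2)=21; μ^(3)=-31

((0, 0, 2, 1, 0); (1, 0, 1, 1, 1); (3, 3, 0, 0, 0))


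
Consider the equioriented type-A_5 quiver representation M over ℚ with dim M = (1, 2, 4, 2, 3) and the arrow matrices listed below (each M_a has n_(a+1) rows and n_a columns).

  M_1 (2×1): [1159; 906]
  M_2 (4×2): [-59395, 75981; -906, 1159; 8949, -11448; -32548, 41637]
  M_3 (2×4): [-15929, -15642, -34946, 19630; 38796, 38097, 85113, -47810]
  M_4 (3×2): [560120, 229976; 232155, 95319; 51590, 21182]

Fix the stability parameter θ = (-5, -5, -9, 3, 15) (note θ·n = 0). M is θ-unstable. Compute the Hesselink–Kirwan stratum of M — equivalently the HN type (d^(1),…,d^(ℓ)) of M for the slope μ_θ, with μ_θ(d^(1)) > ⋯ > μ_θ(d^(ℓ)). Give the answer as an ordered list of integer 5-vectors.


Via rank(M_{q-1}∘⋯∘M_p): M ≅ I[1,4], I[2,3], I[3,3], I[3,5], I[5,5]^2.
μ_θ-semistable layers: μ^(1)=15; μ^(2)=3; μ^(3)=-19/3; μ^(4)=-7; μ^(5)=-9

((0, 0, 0, 0, 3); (0, 0, 0, 2, 0); (1, 1, 1, 0, 0); (0, 1, 1, 0, 0); (0, 0, 2, 0, 0))


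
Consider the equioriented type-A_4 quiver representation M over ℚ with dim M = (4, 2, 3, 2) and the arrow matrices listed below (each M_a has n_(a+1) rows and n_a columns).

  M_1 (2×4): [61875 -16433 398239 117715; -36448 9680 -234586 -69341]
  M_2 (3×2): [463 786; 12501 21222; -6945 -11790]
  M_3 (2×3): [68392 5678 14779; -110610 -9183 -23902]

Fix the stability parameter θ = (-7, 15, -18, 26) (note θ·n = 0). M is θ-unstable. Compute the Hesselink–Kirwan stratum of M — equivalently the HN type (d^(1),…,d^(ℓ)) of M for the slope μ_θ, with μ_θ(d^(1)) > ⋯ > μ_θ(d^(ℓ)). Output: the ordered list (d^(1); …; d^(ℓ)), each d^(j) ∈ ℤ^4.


Barcode: M ≅ I[1,1]^2, I[1,2], I[1,4], I[3,3], I[3,4]. HN layers by μ_θ (5 steps, strictly decreasing):
  μ^(1)=26; μ^(2)=15; μ^(3)=-3/2; μ^(4)=-7; μ^(5)=-18

((0, 0, 0, 2); (0, 1, 0, 0); (0, 1, 1, 0); (4, 0, 0, 0); (0, 0, 2, 0))


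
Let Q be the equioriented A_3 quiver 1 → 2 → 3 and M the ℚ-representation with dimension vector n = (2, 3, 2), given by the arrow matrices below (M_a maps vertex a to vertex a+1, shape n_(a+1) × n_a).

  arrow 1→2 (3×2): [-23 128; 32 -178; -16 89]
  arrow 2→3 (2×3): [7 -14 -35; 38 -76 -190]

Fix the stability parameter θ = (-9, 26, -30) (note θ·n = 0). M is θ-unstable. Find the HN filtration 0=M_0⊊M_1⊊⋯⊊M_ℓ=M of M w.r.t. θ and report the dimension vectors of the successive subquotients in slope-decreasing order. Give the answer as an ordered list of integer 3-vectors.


Via rank(M_{q-1}∘⋯∘M_p): M ≅ I[1,2], I[1,3], I[2,2], I[3,3].
μ_θ-semistable layers: μ^(1)=26; μ^(2)=-2; μ^(3)=-9; μ^(4)=-30

((0, 2, 0); (0, 1, 1); (2, 0, 0); (0, 0, 1))


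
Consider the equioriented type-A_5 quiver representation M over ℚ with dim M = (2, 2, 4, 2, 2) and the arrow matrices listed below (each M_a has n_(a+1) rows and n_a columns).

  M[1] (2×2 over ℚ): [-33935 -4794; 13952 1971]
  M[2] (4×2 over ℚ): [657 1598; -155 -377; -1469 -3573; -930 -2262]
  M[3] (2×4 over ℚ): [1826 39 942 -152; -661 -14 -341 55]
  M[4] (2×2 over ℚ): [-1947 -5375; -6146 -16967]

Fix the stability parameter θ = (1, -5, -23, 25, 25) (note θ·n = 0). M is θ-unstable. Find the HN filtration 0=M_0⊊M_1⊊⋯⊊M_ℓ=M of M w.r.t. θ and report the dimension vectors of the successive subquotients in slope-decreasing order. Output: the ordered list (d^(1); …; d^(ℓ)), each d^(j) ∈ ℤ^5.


Via rank(M_{q-1}∘⋯∘M_p): M ≅ I[1,5]^2, I[3,3]^2.
μ_θ-semistable layers: μ^(1)=25; μ^(2)=-9; μ^(3)=-23

((0, 0, 0, 2, 2); (2, 2, 2, 0, 0); (0, 0, 2, 0, 0))


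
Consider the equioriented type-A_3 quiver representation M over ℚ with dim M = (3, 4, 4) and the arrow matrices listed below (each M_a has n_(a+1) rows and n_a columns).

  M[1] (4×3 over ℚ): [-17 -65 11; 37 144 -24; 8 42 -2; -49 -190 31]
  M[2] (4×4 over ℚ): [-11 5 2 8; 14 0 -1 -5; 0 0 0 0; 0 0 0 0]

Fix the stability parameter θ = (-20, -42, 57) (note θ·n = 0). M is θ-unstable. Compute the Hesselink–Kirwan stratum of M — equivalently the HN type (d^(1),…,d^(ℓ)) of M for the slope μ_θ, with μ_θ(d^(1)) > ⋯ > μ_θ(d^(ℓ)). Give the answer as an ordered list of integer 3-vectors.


Barcode: M ≅ I[1,2], I[1,3]^2, I[2,2], I[3,3]^2. HN layers by μ_θ (3 steps, strictly decreasing):
  μ^(1)=57; μ^(2)=-31; μ^(3)=-42

((0, 0, 4); (3, 3, 0); (0, 1, 0))


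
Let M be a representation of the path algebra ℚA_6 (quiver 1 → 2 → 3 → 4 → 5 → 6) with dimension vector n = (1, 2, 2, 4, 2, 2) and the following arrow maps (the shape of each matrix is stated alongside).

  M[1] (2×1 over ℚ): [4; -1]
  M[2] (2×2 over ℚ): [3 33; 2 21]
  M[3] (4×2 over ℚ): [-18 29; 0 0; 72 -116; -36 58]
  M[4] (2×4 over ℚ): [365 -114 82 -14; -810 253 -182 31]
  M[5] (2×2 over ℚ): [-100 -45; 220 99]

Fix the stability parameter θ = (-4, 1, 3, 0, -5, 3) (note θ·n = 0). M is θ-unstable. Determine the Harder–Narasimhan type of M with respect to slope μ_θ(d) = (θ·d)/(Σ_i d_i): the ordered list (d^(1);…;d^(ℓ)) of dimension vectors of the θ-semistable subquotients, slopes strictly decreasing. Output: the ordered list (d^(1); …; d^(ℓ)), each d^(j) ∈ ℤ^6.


Interval decomposition of M: I[1,5], I[2,3], I[4,4]^2, I[4,6], I[6,6].
HN type (ℓ=6): μ^(1)=3; μ^(2)=1; μ^(3)=0; μ^(4)=-1/4; μ^(5)=-5/2; μ^(6)=-4

((0, 0, 1, 0, 0, 2); (0, 1, 0, 0, 0, 0); (0, 0, 0, 2, 0, 0); (0, 1, 1, 1, 1, 0); (0, 0, 0, 1, 1, 0); (1, 0, 0, 0, 0, 0))


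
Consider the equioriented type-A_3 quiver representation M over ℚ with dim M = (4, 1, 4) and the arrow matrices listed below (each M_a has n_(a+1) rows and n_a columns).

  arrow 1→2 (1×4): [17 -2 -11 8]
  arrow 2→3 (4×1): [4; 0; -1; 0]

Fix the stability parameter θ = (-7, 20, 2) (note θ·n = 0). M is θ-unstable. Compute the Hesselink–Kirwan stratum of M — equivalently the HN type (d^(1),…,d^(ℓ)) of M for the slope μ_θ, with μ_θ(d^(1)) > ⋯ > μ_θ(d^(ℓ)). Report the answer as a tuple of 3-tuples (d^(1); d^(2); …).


Via rank(M_{q-1}∘⋯∘M_p): M ≅ I[1,1]^3, I[1,3], I[3,3]^3.
μ_θ-semistable layers: μ^(1)=11; μ^(2)=2; μ^(3)=-7

((0, 1, 1); (0, 0, 3); (4, 0, 0))


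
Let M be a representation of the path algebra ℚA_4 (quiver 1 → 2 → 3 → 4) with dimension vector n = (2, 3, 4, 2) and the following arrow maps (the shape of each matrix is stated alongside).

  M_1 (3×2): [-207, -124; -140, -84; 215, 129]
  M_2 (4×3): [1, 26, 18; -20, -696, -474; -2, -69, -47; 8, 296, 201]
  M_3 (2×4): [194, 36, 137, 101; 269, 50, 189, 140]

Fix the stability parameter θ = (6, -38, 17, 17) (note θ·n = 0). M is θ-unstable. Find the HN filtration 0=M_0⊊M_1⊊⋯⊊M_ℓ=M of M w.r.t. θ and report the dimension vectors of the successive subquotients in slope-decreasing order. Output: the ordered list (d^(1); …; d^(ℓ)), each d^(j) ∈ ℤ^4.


Interval decomposition of M: I[1,4]^2, I[2,3], I[3,3].
HN type (ℓ=3): μ^(1)=17; μ^(2)=-16; μ^(3)=-38

((0, 0, 4, 2); (2, 2, 0, 0); (0, 1, 0, 0))


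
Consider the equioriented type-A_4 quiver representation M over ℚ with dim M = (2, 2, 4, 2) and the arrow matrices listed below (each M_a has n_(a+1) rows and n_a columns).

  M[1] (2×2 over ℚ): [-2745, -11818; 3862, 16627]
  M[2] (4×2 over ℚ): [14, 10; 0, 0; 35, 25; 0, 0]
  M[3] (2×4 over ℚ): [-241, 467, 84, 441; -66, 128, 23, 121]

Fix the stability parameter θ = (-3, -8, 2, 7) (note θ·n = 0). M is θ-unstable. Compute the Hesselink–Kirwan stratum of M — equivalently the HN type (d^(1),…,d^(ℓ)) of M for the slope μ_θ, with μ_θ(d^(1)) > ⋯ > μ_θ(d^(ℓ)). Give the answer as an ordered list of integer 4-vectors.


Via rank(M_{q-1}∘⋯∘M_p): M ≅ I[1,2], I[1,4], I[3,3]^2, I[3,4].
μ_θ-semistable layers: μ^(1)=7; μ^(2)=2; μ^(3)=-11/2

((0, 0, 0, 2); (0, 0, 4, 0); (2, 2, 0, 0))


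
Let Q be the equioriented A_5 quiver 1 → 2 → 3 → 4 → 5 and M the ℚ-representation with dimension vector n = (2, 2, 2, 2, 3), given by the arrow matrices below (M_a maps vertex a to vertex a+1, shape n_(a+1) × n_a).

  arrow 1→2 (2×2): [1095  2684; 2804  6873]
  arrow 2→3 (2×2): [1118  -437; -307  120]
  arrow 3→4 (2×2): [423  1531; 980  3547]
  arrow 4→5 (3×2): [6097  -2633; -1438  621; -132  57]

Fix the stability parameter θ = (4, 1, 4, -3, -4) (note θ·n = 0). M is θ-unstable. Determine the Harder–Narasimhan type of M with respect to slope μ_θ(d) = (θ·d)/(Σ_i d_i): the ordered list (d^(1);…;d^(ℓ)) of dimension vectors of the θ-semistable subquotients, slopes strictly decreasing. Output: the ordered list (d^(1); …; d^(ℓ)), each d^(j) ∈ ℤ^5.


Barcode: M ≅ I[1,5]^2, I[5,5]. HN layers by μ_θ (2 steps, strictly decreasing):
  μ^(1)=2/5; μ^(2)=-4

((2, 2, 2, 2, 2); (0, 0, 0, 0, 1))


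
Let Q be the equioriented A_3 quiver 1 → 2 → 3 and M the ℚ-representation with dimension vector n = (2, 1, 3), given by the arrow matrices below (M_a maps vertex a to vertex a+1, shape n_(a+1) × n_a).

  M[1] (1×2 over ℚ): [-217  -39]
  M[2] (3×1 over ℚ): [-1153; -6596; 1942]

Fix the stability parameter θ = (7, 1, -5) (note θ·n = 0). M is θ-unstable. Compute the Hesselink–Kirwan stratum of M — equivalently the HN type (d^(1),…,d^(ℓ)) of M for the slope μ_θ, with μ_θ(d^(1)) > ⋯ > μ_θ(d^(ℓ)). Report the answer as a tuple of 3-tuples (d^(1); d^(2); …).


Via rank(M_{q-1}∘⋯∘M_p): M ≅ I[1,1], I[1,3], I[3,3]^2.
μ_θ-semistable layers: μ^(1)=7; μ^(2)=1; μ^(3)=-5

((1, 0, 0); (1, 1, 1); (0, 0, 2))


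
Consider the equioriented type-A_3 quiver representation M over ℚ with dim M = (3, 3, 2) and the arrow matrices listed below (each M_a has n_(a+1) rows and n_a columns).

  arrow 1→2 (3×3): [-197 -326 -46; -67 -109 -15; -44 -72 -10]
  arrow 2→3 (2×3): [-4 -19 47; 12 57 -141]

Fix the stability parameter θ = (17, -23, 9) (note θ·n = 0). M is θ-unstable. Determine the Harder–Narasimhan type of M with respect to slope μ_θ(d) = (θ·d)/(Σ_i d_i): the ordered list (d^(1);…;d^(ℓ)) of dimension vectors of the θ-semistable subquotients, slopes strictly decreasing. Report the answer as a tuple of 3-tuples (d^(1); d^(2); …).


Barcode: M ≅ I[1,2]^2, I[1,3], I[3,3]. HN layers by μ_θ (2 steps, strictly decreasing):
  μ^(1)=9; μ^(2)=-3

((0, 0, 2); (3, 3, 0))


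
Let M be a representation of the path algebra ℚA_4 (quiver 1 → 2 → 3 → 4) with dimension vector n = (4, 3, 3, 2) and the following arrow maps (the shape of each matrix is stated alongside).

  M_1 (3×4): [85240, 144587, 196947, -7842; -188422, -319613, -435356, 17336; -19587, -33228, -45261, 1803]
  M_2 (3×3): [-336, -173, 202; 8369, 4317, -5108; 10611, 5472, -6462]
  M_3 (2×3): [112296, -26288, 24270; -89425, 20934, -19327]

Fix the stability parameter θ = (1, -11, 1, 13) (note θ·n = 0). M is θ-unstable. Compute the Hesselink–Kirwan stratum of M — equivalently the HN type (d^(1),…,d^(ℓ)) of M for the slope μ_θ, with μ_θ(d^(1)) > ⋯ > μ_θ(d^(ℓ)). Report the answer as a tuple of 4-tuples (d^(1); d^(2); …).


Via rank(M_{q-1}∘⋯∘M_p): M ≅ I[1,1], I[1,2], I[1,4]^2, I[3,3].
μ_θ-semistable layers: μ^(1)=13; μ^(2)=1; μ^(3)=-5

((0, 0, 0, 2); (1, 0, 3, 0); (3, 3, 0, 0))
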